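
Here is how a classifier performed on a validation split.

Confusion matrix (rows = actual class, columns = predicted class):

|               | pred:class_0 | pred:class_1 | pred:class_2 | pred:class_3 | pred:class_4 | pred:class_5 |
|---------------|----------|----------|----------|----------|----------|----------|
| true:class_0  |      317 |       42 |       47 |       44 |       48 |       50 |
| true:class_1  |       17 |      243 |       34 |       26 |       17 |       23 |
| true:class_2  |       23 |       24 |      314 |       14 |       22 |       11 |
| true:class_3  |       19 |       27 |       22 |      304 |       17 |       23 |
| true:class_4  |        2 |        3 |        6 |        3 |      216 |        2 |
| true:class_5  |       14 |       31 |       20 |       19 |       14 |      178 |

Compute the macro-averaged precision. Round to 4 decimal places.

Per-class precision (TP/(TP+FP)):
  class_0: TP=317, FP=17+23+19+2+14=75 → 317/392 = 0.80867
  class_1: TP=243, FP=42+24+27+3+31=127 → 243/370 = 0.65676
  class_2: TP=314, FP=47+34+22+6+20=129 → 314/443 = 0.70880
  class_3: TP=304, FP=44+26+14+3+19=106 → 304/410 = 0.74146
  class_4: TP=216, FP=48+17+22+17+14=118 → 216/334 = 0.64671
  class_5: TP=178, FP=50+23+11+23+2=109 → 178/287 = 0.62021
Macro-precision = mean = (0.80867 + 0.65676 + 0.70880 + 0.74146 + 0.64671 + 0.62021) / 6 = 0.6971

0.6971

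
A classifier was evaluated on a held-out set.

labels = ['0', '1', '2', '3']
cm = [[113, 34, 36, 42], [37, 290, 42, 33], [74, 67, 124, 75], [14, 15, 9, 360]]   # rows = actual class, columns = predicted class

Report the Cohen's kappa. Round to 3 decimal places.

Observed agreement pₒ = trace/N = 887/1365 = 0.6498
Expected agreement pₑ = Σ (rowᵢ·colᵢ)/N² = (225·238 + 402·406 + 340·211 + 398·510)/1365² = 0.2638
κ = (pₒ − pₑ)/(1 − pₑ) = (0.6498 − 0.2638)/(1 − 0.2638) = 0.524

0.524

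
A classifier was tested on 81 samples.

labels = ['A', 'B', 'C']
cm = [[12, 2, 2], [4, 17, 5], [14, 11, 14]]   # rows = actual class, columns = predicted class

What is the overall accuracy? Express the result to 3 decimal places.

0.531

Accuracy = trace / total = (12+17+14=43) / 81 = 43/81 = 0.531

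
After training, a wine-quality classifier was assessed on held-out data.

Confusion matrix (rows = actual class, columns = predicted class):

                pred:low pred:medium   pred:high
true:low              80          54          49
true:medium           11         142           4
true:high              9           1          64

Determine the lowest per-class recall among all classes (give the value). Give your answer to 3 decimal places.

0.437

Per-class recall (TP/(TP+FN)):
  low: TP=80, FN=54+49=103 → 80/183 = 0.4372
  medium: TP=142, FN=11+4=15 → 142/157 = 0.9045
  high: TP=64, FN=9+1=10 → 64/74 = 0.8649
Lowest is class 'low' with recall = 0.437.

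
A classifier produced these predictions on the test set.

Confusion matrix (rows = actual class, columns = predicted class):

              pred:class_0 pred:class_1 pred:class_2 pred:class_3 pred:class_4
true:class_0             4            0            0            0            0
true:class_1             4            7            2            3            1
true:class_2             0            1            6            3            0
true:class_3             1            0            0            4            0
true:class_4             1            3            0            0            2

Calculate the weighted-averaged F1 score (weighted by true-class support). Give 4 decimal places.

0.5425

Per-class F1 score (2·TP/(2·TP+FP+FN)):
  class_0: TP=4, FP=4+0+1+1=6, FN=0+0+0+0=0 → 8/14 = 0.57143
  class_1: TP=7, FP=0+1+0+3=4, FN=4+2+3+1=10 → 14/28 = 0.50000
  class_2: TP=6, FP=0+2+0+0=2, FN=0+1+3+0=4 → 12/18 = 0.66667
  class_3: TP=4, FP=0+3+3+0=6, FN=1+0+0+0=1 → 8/15 = 0.53333
  class_4: TP=2, FP=0+1+0+0=1, FN=1+3+0+0=4 → 4/9 = 0.44444
Weighted-F1 score = Σ (supportᵢ/N)·F1 scoreᵢ with N=42: (4/42)·0.57143 + (17/42)·0.50000 + (10/42)·0.66667 + (5/42)·0.53333 + (6/42)·0.44444 = 0.5425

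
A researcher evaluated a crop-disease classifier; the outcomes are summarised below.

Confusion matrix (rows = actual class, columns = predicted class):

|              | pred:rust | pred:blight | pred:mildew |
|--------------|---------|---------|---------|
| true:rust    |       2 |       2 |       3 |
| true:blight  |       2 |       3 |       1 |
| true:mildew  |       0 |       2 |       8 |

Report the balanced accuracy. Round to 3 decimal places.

Balanced accuracy = mean of per-class recall.
  rust: recall = 2/7 = 0.2857
  blight: recall = 3/6 = 0.5000
  mildew: recall = 8/10 = 0.8000
Mean = (0.2857 + 0.5000 + 0.8000) / 3 = 0.529

0.529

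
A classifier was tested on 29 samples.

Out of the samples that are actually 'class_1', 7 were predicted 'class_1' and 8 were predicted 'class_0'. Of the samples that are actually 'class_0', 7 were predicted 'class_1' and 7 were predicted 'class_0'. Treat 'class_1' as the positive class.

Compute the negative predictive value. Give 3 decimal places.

0.467

NPV = TN/(TN+FN) = 7/(7+8) = 0.467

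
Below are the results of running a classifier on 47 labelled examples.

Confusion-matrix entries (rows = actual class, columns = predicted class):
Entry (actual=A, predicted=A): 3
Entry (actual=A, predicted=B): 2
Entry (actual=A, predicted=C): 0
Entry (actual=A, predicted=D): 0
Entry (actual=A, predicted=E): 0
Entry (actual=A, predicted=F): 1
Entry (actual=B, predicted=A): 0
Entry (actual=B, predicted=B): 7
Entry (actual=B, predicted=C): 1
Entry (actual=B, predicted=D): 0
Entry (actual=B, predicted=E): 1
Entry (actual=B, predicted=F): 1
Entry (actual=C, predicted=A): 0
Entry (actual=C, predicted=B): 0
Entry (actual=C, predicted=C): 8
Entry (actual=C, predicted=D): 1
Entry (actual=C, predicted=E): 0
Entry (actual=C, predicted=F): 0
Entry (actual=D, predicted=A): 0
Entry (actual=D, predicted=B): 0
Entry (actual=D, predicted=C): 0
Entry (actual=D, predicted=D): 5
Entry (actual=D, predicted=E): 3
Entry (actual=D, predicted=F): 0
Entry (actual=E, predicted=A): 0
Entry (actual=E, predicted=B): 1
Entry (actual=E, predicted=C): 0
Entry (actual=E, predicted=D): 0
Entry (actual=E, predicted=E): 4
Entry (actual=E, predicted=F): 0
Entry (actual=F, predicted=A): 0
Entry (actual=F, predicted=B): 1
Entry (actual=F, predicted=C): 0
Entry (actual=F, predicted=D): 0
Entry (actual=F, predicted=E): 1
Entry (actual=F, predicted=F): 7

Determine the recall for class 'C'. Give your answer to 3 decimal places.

0.889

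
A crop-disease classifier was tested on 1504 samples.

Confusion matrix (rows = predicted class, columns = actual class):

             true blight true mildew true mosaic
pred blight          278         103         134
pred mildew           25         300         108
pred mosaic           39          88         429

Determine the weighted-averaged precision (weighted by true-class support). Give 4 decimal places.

0.6932

Per-class precision (TP/(TP+FP)):
  blight: TP=278, FP=103+134=237 → 278/515 = 0.53981
  mildew: TP=300, FP=25+108=133 → 300/433 = 0.69284
  mosaic: TP=429, FP=39+88=127 → 429/556 = 0.77158
Weighted-precision = Σ (supportᵢ/N)·precisionᵢ with N=1504: (342/1504)·0.53981 + (491/1504)·0.69284 + (671/1504)·0.77158 = 0.6932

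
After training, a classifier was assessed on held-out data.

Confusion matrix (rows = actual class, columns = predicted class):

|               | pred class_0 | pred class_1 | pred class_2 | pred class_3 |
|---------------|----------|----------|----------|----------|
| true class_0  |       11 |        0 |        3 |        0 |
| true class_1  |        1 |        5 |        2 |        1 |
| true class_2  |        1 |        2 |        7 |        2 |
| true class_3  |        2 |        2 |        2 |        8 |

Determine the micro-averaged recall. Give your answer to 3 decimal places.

0.633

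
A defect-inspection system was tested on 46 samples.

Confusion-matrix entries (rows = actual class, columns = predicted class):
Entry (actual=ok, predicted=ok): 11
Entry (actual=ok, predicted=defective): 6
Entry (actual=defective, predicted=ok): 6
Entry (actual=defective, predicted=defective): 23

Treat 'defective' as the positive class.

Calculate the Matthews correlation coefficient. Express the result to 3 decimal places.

0.440

MCC = (TP·TN − FP·FN) / √((TP+FP)(TP+FN)(TN+FP)(TN+FN))
Numerator = 23·11 − 6·6 = 217
Denominator = √(29·29·17·17) = √243049 = 493.0000
MCC = 217 / 493.0000 = 0.440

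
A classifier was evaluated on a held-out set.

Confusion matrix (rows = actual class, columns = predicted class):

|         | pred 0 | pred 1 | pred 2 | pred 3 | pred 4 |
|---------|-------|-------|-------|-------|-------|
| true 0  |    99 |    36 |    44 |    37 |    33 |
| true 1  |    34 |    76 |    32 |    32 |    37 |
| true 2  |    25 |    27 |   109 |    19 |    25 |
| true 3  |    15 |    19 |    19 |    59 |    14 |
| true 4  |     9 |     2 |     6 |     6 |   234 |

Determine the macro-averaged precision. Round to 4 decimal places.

Per-class precision (TP/(TP+FP)):
  0: TP=99, FP=34+25+15+9=83 → 99/182 = 0.54396
  1: TP=76, FP=36+27+19+2=84 → 76/160 = 0.47500
  2: TP=109, FP=44+32+19+6=101 → 109/210 = 0.51905
  3: TP=59, FP=37+32+19+6=94 → 59/153 = 0.38562
  4: TP=234, FP=33+37+25+14=109 → 234/343 = 0.68222
Macro-precision = mean = (0.54396 + 0.47500 + 0.51905 + 0.38562 + 0.68222) / 5 = 0.5212

0.5212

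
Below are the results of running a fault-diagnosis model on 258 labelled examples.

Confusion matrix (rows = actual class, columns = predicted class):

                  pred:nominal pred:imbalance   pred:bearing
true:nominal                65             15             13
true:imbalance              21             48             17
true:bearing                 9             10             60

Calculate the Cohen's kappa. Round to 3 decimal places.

Observed agreement pₒ = trace/N = 173/258 = 0.6705
Expected agreement pₑ = Σ (rowᵢ·colᵢ)/N² = (93·95 + 86·73 + 79·90)/258² = 0.3339
κ = (pₒ − pₑ)/(1 − pₑ) = (0.6705 − 0.3339)/(1 − 0.3339) = 0.505

0.505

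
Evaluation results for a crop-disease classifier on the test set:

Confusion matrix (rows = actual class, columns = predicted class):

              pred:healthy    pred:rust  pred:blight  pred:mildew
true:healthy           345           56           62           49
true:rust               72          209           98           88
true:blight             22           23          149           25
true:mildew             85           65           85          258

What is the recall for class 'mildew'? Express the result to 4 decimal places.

Treat 'mildew' as positive and all other classes as negative.
recall = TP/(TP+FN).
mildew: TP=258, FN=85+65+85=235 → 258/493 = 0.52333

0.5233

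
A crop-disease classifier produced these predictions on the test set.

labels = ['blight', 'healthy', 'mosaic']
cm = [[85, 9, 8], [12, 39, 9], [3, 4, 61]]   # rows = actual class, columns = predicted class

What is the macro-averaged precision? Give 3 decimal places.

0.794

Per-class precision (TP/(TP+FP)):
  blight: TP=85, FP=12+3=15 → 85/100 = 0.8500
  healthy: TP=39, FP=9+4=13 → 39/52 = 0.7500
  mosaic: TP=61, FP=8+9=17 → 61/78 = 0.7821
Macro-precision = mean = (0.8500 + 0.7500 + 0.7821) / 3 = 0.794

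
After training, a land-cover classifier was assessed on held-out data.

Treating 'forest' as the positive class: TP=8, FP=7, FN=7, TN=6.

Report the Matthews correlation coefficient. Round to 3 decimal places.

MCC = (TP·TN − FP·FN) / √((TP+FP)(TP+FN)(TN+FP)(TN+FN))
Numerator = 8·6 − 7·7 = -1
Denominator = √(15·15·13·13) = √38025 = 195.0000
MCC = -1 / 195.0000 = -0.005

-0.005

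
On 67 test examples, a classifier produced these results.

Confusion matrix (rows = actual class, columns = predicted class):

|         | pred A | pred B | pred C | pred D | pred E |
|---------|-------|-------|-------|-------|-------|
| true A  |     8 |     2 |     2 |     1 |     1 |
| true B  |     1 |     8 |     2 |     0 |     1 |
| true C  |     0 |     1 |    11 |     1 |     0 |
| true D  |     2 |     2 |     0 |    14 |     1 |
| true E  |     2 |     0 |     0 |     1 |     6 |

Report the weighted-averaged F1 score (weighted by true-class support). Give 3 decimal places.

0.701

Per-class F1 score (2·TP/(2·TP+FP+FN)):
  A: TP=8, FP=1+0+2+2=5, FN=2+2+1+1=6 → 16/27 = 0.5926
  B: TP=8, FP=2+1+2+0=5, FN=1+2+0+1=4 → 16/25 = 0.6400
  C: TP=11, FP=2+2+0+0=4, FN=0+1+1+0=2 → 22/28 = 0.7857
  D: TP=14, FP=1+0+1+1=3, FN=2+2+0+1=5 → 28/36 = 0.7778
  E: TP=6, FP=1+1+0+1=3, FN=2+0+0+1=3 → 12/18 = 0.6667
Weighted-F1 score = Σ (supportᵢ/N)·F1 scoreᵢ with N=67: (14/67)·0.5926 + (12/67)·0.6400 + (13/67)·0.7857 + (19/67)·0.7778 + (9/67)·0.6667 = 0.701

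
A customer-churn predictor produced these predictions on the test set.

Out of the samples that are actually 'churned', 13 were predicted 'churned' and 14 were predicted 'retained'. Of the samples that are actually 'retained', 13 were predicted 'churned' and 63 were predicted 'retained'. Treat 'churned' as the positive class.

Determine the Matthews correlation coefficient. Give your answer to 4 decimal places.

0.3143

MCC = (TP·TN − FP·FN) / √((TP+FP)(TP+FN)(TN+FP)(TN+FN))
Numerator = 13·63 − 13·14 = 637
Denominator = √(26·27·76·77) = √4108104 = 2026.8458
MCC = 637 / 2026.8458 = 0.3143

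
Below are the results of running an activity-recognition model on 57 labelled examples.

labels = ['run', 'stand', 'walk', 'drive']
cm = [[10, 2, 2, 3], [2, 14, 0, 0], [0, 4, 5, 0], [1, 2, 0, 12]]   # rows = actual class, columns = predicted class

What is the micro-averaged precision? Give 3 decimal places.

Micro-averaging pools counts across classes: ΣTP=41, ΣFP=16, ΣFN=16.
Micro-precision = TP/(TP+FP) on pooled counts = 0.719 (equals overall accuracy in single-label multiclass).

0.719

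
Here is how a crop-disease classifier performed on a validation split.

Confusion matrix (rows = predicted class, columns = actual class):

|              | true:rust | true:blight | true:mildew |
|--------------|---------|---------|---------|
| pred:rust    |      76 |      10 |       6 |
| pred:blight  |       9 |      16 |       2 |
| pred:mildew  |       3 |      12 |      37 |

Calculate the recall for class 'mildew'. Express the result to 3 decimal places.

0.822

One-vs-rest for 'mildew': TP = diagonal; FP = other classes predicted 'mildew'; FN = 'mildew' predicted as other.
recall = TP/(TP+FN).
mildew: TP=37, FN=6+2=8 → 37/45 = 0.8222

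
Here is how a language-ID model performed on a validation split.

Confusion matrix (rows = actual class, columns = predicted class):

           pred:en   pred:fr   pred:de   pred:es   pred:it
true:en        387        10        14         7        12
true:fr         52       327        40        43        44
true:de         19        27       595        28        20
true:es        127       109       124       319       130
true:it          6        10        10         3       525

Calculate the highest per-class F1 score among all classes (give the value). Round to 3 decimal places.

0.817

Per-class F1 score (2·TP/(2·TP+FP+FN)):
  en: TP=387, FP=52+19+127+6=204, FN=10+14+7+12=43 → 774/1021 = 0.7581
  fr: TP=327, FP=10+27+109+10=156, FN=52+40+43+44=179 → 654/989 = 0.6613
  de: TP=595, FP=14+40+124+10=188, FN=19+27+28+20=94 → 1190/1472 = 0.8084
  es: TP=319, FP=7+43+28+3=81, FN=127+109+124+130=490 → 638/1209 = 0.5277
  it: TP=525, FP=12+44+20+130=206, FN=6+10+10+3=29 → 1050/1285 = 0.8171
Highest is class 'it' with F1 score = 0.817.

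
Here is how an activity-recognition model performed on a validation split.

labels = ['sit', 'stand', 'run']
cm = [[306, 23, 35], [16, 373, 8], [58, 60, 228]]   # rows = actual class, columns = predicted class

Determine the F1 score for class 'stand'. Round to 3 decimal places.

Take TP from the diagonal, FP from the rest of the 'stand' prediction marginal, FN from the rest of the 'stand' actual marginal.
F1 score = 2·TP/(2·TP+FP+FN).
stand: TP=373, FP=23+60=83, FN=16+8=24 → 746/853 = 0.8746

0.875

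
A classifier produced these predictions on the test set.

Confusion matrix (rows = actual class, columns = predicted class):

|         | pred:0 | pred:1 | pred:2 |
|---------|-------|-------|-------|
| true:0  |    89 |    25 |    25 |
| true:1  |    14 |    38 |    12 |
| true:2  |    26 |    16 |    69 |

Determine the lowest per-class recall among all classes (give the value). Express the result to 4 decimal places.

0.5938

Per-class recall (TP/(TP+FN)):
  0: TP=89, FN=25+25=50 → 89/139 = 0.64029
  1: TP=38, FN=14+12=26 → 38/64 = 0.59375
  2: TP=69, FN=26+16=42 → 69/111 = 0.62162
Lowest is class '1' with recall = 0.5938.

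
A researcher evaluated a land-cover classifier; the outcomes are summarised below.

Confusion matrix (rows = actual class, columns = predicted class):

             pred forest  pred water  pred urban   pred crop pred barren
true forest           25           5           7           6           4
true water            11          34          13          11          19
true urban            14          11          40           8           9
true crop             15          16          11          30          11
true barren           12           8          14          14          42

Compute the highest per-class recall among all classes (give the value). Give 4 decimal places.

0.5319

Per-class recall (TP/(TP+FN)):
  forest: TP=25, FN=5+7+6+4=22 → 25/47 = 0.53191
  water: TP=34, FN=11+13+11+19=54 → 34/88 = 0.38636
  urban: TP=40, FN=14+11+8+9=42 → 40/82 = 0.48780
  crop: TP=30, FN=15+16+11+11=53 → 30/83 = 0.36145
  barren: TP=42, FN=12+8+14+14=48 → 42/90 = 0.46667
Highest is class 'forest' with recall = 0.5319.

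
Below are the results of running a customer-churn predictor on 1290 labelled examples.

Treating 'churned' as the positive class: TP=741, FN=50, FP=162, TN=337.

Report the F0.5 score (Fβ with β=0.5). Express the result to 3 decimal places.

0.841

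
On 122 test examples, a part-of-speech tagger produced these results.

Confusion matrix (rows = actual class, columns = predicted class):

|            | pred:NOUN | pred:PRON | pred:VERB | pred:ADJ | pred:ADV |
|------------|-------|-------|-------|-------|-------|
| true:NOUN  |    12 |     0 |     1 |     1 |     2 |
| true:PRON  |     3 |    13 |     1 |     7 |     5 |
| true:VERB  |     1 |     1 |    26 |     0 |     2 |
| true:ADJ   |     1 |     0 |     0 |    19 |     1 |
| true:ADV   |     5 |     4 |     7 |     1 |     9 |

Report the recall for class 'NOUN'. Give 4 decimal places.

Take TP from the diagonal, FP from the rest of the 'NOUN' prediction marginal, FN from the rest of the 'NOUN' actual marginal.
recall = TP/(TP+FN).
NOUN: TP=12, FN=0+1+1+2=4 → 12/16 = 0.75000

0.7500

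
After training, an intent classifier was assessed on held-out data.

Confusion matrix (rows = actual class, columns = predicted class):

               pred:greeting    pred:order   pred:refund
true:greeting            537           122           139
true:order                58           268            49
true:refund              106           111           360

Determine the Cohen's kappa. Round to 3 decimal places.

Observed agreement pₒ = trace/N = 1165/1750 = 0.6657
Expected agreement pₑ = Σ (rowᵢ·colᵢ)/N² = (798·701 + 375·501 + 577·548)/1750² = 0.3473
κ = (pₒ − pₑ)/(1 − pₑ) = (0.6657 − 0.3473)/(1 − 0.3473) = 0.488

0.488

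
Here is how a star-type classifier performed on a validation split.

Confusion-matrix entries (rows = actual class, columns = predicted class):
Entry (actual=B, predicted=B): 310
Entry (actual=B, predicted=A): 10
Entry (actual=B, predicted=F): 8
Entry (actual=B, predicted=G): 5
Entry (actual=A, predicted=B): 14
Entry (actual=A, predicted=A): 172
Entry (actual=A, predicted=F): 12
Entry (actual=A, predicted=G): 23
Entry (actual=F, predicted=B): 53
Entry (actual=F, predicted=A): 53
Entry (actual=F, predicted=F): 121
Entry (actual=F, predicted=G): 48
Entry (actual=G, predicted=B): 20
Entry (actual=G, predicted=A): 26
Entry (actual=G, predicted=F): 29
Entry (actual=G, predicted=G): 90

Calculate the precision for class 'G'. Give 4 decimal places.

Treat 'G' as positive and all other classes as negative.
precision = TP/(TP+FP).
G: TP=90, FP=5+23+48=76 → 90/166 = 0.54217

0.5422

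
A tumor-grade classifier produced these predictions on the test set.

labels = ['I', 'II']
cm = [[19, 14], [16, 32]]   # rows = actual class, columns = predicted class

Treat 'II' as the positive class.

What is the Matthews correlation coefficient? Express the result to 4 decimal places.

0.2405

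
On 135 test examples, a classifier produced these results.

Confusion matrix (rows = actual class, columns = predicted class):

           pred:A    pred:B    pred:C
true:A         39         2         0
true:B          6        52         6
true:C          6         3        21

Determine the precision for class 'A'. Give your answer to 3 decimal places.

0.765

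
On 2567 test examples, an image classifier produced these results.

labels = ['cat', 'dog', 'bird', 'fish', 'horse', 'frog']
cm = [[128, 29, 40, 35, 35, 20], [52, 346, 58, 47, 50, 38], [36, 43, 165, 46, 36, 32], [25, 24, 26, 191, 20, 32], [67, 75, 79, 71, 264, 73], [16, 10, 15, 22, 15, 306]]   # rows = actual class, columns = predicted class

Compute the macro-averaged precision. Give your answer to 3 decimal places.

Per-class precision (TP/(TP+FP)):
  cat: TP=128, FP=52+36+25+67+16=196 → 128/324 = 0.3951
  dog: TP=346, FP=29+43+24+75+10=181 → 346/527 = 0.6565
  bird: TP=165, FP=40+58+26+79+15=218 → 165/383 = 0.4308
  fish: TP=191, FP=35+47+46+71+22=221 → 191/412 = 0.4636
  horse: TP=264, FP=35+50+36+20+15=156 → 264/420 = 0.6286
  frog: TP=306, FP=20+38+32+32+73=195 → 306/501 = 0.6108
Macro-precision = mean = (0.3951 + 0.6565 + 0.4308 + 0.4636 + 0.6286 + 0.6108) / 6 = 0.531

0.531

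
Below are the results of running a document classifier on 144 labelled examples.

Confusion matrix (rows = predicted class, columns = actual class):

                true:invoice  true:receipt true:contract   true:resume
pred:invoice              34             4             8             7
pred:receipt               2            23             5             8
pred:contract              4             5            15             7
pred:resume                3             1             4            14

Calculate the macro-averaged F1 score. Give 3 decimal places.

0.579

Per-class F1 score (2·TP/(2·TP+FP+FN)):
  invoice: TP=34, FP=4+8+7=19, FN=2+4+3=9 → 68/96 = 0.7083
  receipt: TP=23, FP=2+5+8=15, FN=4+5+1=10 → 46/71 = 0.6479
  contract: TP=15, FP=4+5+7=16, FN=8+5+4=17 → 30/63 = 0.4762
  resume: TP=14, FP=3+1+4=8, FN=7+8+7=22 → 28/58 = 0.4828
Macro-F1 score = mean = (0.7083 + 0.6479 + 0.4762 + 0.4828) / 4 = 0.579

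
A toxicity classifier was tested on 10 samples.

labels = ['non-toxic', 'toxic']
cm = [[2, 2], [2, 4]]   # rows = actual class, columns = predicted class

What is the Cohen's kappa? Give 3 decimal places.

Observed agreement pₒ = trace/N = 6/10 = 0.6000
Expected agreement pₑ = Σ (rowᵢ·colᵢ)/N² = (4·4 + 6·6)/10² = 0.5200
κ = (pₒ − pₑ)/(1 − pₑ) = (0.6000 − 0.5200)/(1 − 0.5200) = 0.167

0.167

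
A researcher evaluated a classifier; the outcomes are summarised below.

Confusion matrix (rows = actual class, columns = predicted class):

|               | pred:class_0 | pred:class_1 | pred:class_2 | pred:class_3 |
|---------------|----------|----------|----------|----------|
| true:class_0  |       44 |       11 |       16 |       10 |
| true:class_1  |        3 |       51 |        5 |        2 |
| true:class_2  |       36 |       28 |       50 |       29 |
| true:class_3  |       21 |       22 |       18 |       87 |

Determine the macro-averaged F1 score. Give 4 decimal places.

Per-class F1 score (2·TP/(2·TP+FP+FN)):
  class_0: TP=44, FP=3+36+21=60, FN=11+16+10=37 → 88/185 = 0.47568
  class_1: TP=51, FP=11+28+22=61, FN=3+5+2=10 → 102/173 = 0.58960
  class_2: TP=50, FP=16+5+18=39, FN=36+28+29=93 → 100/232 = 0.43103
  class_3: TP=87, FP=10+2+29=41, FN=21+22+18=61 → 174/276 = 0.63043
Macro-F1 score = mean = (0.47568 + 0.58960 + 0.43103 + 0.63043) / 4 = 0.5317

0.5317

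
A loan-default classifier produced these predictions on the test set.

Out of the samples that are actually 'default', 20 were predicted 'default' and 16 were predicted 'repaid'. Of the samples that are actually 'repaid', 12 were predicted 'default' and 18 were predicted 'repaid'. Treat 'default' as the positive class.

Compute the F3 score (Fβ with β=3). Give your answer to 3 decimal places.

Fβ = (1+β²)·TP / ((1+β²)·TP + β²·FN + FP), with β²=9
= 10·20 / (10·20 + 9·16 + 12) = 0.562

0.562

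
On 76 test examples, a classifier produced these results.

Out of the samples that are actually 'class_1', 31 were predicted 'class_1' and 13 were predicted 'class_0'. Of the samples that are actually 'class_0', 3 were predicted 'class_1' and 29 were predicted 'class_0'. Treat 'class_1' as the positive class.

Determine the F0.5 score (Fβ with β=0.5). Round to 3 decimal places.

0.861

Fβ = (1+β²)·TP / ((1+β²)·TP + β²·FN + FP), with β²=1/4
= 1.25·31 / (1.25·31 + 0.25·13 + 3) = 0.861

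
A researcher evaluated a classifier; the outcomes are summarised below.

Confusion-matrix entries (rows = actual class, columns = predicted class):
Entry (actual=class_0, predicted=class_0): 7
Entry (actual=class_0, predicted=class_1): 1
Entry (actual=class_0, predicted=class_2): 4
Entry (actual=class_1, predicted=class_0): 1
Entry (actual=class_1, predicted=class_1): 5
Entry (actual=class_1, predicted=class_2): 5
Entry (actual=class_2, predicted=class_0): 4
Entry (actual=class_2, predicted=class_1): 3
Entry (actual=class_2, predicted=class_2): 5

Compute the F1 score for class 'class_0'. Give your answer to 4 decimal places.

0.5833

Take TP from the diagonal, FP from the rest of the 'class_0' prediction marginal, FN from the rest of the 'class_0' actual marginal.
F1 score = 2·TP/(2·TP+FP+FN).
class_0: TP=7, FP=1+4=5, FN=1+4=5 → 14/24 = 0.58333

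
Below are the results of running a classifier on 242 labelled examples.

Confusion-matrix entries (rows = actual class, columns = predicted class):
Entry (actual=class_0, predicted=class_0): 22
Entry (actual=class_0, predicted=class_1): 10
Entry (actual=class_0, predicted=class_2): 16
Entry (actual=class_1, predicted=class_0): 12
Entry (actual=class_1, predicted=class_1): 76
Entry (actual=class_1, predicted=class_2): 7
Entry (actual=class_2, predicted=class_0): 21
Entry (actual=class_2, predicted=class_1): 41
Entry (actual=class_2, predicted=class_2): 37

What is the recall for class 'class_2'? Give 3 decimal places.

0.374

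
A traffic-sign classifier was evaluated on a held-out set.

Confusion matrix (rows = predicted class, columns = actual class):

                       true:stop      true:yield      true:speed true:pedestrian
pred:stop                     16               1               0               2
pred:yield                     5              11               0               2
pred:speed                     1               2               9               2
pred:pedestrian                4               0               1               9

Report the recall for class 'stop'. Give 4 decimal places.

0.6154

recall = TP/(TP+FN).
stop: TP=16, FN=5+1+4=10 → 16/26 = 0.61538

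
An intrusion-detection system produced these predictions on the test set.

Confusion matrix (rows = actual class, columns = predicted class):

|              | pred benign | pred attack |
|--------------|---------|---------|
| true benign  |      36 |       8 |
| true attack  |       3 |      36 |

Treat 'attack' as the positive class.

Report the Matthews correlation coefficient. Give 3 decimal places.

0.741

MCC = (TP·TN − FP·FN) / √((TP+FP)(TP+FN)(TN+FP)(TN+FN))
Numerator = 36·36 − 8·3 = 1272
Denominator = √(44·39·44·39) = √2944656 = 1716.0000
MCC = 1272 / 1716.0000 = 0.741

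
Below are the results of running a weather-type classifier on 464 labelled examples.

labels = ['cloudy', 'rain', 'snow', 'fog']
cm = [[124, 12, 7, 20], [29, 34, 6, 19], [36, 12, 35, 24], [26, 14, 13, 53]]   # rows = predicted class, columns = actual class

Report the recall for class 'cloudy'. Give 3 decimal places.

0.577

Take TP from the diagonal, FP from the rest of the 'cloudy' prediction marginal, FN from the rest of the 'cloudy' actual marginal.
recall = TP/(TP+FN).
cloudy: TP=124, FN=29+36+26=91 → 124/215 = 0.5767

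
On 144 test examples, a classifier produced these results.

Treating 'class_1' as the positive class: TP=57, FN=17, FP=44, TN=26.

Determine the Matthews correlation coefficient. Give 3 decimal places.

0.155

MCC = (TP·TN − FP·FN) / √((TP+FP)(TP+FN)(TN+FP)(TN+FN))
Numerator = 57·26 − 44·17 = 734
Denominator = √(101·74·70·43) = √22496740 = 4743.0728
MCC = 734 / 4743.0728 = 0.155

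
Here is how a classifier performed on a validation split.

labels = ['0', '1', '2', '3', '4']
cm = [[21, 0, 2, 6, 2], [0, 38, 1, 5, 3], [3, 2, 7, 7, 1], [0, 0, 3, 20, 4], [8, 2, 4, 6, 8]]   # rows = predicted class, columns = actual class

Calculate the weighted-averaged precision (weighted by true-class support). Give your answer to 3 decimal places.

0.649

Per-class precision (TP/(TP+FP)):
  0: TP=21, FP=0+2+6+2=10 → 21/31 = 0.6774
  1: TP=38, FP=0+1+5+3=9 → 38/47 = 0.8085
  2: TP=7, FP=3+2+7+1=13 → 7/20 = 0.3500
  3: TP=20, FP=0+0+3+4=7 → 20/27 = 0.7407
  4: TP=8, FP=8+2+4+6=20 → 8/28 = 0.2857
Weighted-precision = Σ (supportᵢ/N)·precisionᵢ with N=153: (32/153)·0.6774 + (42/153)·0.8085 + (17/153)·0.3500 + (44/153)·0.7407 + (18/153)·0.2857 = 0.649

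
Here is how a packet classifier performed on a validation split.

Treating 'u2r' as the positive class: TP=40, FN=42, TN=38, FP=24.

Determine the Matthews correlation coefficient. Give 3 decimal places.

0.100

MCC = (TP·TN − FP·FN) / √((TP+FP)(TP+FN)(TN+FP)(TN+FN))
Numerator = 40·38 − 24·42 = 512
Denominator = √(64·82·62·80) = √26030080 = 5101.9682
MCC = 512 / 5101.9682 = 0.100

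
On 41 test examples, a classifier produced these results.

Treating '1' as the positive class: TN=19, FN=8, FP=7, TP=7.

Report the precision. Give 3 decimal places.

Precision = TP/(TP+FP) = 7/(7+7) = 7/14 = 0.500

0.500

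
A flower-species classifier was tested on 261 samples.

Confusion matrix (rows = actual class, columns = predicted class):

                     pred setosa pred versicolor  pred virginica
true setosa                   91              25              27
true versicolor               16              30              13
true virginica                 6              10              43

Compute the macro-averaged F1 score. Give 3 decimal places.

Per-class F1 score (2·TP/(2·TP+FP+FN)):
  setosa: TP=91, FP=16+6=22, FN=25+27=52 → 182/256 = 0.7109
  versicolor: TP=30, FP=25+10=35, FN=16+13=29 → 60/124 = 0.4839
  virginica: TP=43, FP=27+13=40, FN=6+10=16 → 86/142 = 0.6056
Macro-F1 score = mean = (0.7109 + 0.4839 + 0.6056) / 3 = 0.600

0.600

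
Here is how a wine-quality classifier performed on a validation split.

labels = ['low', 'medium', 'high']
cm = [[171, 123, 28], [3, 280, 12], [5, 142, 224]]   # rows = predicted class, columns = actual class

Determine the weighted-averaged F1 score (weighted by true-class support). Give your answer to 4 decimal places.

0.6799

Per-class F1 score (2·TP/(2·TP+FP+FN)):
  low: TP=171, FP=123+28=151, FN=3+5=8 → 342/501 = 0.68263
  medium: TP=280, FP=3+12=15, FN=123+142=265 → 560/840 = 0.66667
  high: TP=224, FP=5+142=147, FN=28+12=40 → 448/635 = 0.70551
Weighted-F1 score = Σ (supportᵢ/N)·F1 scoreᵢ with N=988: (179/988)·0.68263 + (545/988)·0.66667 + (264/988)·0.70551 = 0.6799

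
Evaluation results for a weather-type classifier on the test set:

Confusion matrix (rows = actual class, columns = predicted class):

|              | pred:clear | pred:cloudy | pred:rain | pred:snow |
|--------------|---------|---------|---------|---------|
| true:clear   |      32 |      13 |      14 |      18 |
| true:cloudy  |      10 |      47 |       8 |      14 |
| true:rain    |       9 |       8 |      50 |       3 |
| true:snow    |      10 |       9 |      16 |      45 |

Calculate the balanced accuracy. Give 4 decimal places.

0.5718

Balanced accuracy = mean of per-class recall.
  clear: recall = 32/77 = 0.41558
  cloudy: recall = 47/79 = 0.59494
  rain: recall = 50/70 = 0.71429
  snow: recall = 45/80 = 0.56250
Mean = (0.41558 + 0.59494 + 0.71429 + 0.56250) / 4 = 0.5718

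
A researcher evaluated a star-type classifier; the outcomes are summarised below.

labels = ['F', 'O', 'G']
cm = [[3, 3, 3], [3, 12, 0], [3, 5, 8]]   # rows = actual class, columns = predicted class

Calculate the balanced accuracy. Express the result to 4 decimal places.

0.5444

Balanced accuracy = mean of per-class recall.
  F: recall = 3/9 = 0.33333
  O: recall = 12/15 = 0.80000
  G: recall = 8/16 = 0.50000
Mean = (0.33333 + 0.80000 + 0.50000) / 3 = 0.5444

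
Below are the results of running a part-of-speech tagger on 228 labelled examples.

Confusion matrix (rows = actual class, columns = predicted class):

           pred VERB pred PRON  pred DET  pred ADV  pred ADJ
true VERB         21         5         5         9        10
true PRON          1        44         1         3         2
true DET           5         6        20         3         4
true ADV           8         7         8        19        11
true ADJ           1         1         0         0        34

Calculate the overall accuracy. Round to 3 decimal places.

0.605

Accuracy = trace / total = (21+44+20+19+34=138) / 228 = 138/228 = 0.605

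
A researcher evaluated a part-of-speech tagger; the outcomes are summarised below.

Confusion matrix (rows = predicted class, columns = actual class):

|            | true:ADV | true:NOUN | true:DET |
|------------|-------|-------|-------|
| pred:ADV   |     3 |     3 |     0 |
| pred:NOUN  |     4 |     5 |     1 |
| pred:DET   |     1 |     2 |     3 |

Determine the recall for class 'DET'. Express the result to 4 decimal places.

Take TP from the diagonal, FP from the rest of the 'DET' prediction marginal, FN from the rest of the 'DET' actual marginal.
recall = TP/(TP+FN).
DET: TP=3, FN=0+1=1 → 3/4 = 0.75000

0.7500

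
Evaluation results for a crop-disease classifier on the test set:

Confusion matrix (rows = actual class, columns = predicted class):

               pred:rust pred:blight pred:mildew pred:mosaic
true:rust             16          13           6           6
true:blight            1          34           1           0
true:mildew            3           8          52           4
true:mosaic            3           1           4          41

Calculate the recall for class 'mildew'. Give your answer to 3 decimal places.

0.776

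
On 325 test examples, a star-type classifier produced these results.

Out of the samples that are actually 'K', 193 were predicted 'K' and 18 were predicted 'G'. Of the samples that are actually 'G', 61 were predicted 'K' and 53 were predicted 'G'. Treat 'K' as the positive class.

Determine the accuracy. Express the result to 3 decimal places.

Accuracy = (TP+TN)/N = (193+53)/325 = 0.757

0.757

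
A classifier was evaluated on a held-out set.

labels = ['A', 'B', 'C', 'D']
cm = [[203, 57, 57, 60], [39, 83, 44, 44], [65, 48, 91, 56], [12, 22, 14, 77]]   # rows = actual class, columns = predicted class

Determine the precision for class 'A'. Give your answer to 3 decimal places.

0.636

One-vs-rest for 'A': TP = diagonal; FP = other classes predicted 'A'; FN = 'A' predicted as other.
precision = TP/(TP+FP).
A: TP=203, FP=39+65+12=116 → 203/319 = 0.6364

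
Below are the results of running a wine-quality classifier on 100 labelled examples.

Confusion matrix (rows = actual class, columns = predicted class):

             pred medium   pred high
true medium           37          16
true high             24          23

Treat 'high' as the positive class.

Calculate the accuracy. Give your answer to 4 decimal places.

Accuracy = (TP+TN)/N = (23+37)/100 = 0.6000

0.6000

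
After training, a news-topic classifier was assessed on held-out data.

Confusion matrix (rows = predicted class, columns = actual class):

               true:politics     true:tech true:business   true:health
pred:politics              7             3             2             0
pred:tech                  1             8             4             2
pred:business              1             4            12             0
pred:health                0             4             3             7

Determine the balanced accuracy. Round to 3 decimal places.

Balanced accuracy = mean of per-class recall.
  politics: recall = 7/9 = 0.7778
  tech: recall = 8/19 = 0.4211
  business: recall = 12/21 = 0.5714
  health: recall = 7/9 = 0.7778
Mean = (0.7778 + 0.4211 + 0.5714 + 0.7778) / 4 = 0.637

0.637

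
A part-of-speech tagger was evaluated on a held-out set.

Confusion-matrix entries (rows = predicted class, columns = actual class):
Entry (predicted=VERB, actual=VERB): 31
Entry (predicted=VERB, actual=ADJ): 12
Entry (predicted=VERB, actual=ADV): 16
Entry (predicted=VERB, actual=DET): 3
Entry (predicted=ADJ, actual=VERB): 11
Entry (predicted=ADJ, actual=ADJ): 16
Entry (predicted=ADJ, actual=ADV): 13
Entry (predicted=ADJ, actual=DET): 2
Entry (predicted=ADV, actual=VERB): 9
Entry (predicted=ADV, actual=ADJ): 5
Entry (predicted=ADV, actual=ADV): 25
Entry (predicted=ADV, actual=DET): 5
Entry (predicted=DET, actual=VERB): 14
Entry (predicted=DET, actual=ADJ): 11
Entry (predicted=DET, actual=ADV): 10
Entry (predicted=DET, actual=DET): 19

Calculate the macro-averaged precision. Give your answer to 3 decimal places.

Per-class precision (TP/(TP+FP)):
  VERB: TP=31, FP=12+16+3=31 → 31/62 = 0.5000
  ADJ: TP=16, FP=11+13+2=26 → 16/42 = 0.3810
  ADV: TP=25, FP=9+5+5=19 → 25/44 = 0.5682
  DET: TP=19, FP=14+11+10=35 → 19/54 = 0.3519
Macro-precision = mean = (0.5000 + 0.3810 + 0.5682 + 0.3519) / 4 = 0.450

0.450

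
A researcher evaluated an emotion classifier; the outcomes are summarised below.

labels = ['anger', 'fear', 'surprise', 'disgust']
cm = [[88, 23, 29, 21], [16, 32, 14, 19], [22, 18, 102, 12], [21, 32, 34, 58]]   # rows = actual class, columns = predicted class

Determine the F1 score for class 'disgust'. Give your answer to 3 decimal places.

0.455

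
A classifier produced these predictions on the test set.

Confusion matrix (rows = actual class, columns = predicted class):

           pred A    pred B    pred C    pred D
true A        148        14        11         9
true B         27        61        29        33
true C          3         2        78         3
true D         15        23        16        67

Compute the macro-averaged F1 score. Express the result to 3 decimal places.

Per-class F1 score (2·TP/(2·TP+FP+FN)):
  A: TP=148, FP=27+3+15=45, FN=14+11+9=34 → 296/375 = 0.7893
  B: TP=61, FP=14+2+23=39, FN=27+29+33=89 → 122/250 = 0.4880
  C: TP=78, FP=11+29+16=56, FN=3+2+3=8 → 156/220 = 0.7091
  D: TP=67, FP=9+33+3=45, FN=15+23+16=54 → 134/233 = 0.5751
Macro-F1 score = mean = (0.7893 + 0.4880 + 0.7091 + 0.5751) / 4 = 0.640

0.640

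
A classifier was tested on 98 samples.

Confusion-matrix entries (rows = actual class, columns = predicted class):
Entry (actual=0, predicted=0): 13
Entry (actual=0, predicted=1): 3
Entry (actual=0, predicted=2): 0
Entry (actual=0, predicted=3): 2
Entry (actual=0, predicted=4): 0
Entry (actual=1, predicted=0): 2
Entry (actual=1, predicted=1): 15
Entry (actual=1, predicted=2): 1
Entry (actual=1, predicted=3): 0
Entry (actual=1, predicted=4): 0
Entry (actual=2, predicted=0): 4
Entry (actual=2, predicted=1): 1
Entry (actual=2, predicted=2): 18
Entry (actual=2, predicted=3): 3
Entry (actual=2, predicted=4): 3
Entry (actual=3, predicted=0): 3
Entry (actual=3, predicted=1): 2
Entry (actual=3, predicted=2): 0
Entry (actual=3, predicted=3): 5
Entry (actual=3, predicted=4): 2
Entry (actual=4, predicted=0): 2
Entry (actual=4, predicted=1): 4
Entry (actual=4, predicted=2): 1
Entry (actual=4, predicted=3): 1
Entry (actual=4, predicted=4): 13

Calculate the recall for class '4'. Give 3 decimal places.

One-vs-rest for '4': TP = diagonal; FP = other classes predicted '4'; FN = '4' predicted as other.
recall = TP/(TP+FN).
4: TP=13, FN=2+4+1+1=8 → 13/21 = 0.6190

0.619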